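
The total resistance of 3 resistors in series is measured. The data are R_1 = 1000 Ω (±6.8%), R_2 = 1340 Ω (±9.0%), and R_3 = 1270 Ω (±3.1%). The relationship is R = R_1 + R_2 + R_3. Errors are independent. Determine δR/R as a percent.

R is a linear combination, so absolute uncertainties add in quadrature:
  (δR_1)² = 4620;  (δR_2)² = 14500;  (δR_3)² = 1550
δR = √(20700) = 144 Ω
R = 3610 Ω, so δR/R = 144/3610 = 0.0399.

3.99%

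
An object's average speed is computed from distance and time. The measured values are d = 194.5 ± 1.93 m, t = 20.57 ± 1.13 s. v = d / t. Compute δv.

0.528 m/s

Products/powers → add relative errors in quadrature, weighted by exponent:
  (1·δd/d)² = (1×0.00992)² = 9.85e-05;  (-1·δt/t)² = (-1×0.0549)² = 0.00302
δv/v = √(0.00312) = 0.0558
v = 9.456 m/s, so δv = 0.0558 × 9.456 = 0.528 m/s.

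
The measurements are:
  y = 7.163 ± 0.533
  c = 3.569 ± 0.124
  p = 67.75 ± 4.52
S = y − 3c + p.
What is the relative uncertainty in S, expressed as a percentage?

Absolute uncertainties add in quadrature for a linear combination:
  (δy)² = 0.284;  (3·δc)² = 0.138;  (δp)² = 20.4
δS = √(20.9) = 4.57
S = 64.21, so δS/S = 4.57/64.21 = 0.0711.

7.11%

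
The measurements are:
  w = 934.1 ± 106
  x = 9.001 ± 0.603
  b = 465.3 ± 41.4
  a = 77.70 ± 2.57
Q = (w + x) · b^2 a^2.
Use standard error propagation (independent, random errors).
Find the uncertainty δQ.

Let u = w + x = 943.1. δu = √(δw² + δx²) = √(11200 + 0.364) = 106, so δu/u = 0.112.
Q is then a monomial in u, b, a:
δQ/Q = √((δu/u)² + (2·δb/b)² + (2·δa/a)²) = √(0.0126 + 0.0317 + 0.00438) = 0.221
Q = 1.233e+12, so δQ = 0.221 × 1.233e+12 = 2.72e+11.

2.72e+11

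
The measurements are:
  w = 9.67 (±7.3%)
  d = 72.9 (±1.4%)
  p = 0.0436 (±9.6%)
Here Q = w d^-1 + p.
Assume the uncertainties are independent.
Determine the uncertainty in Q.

Let h = w·d^-1 = 0.133. δh/h = √((1·δw/w)² + (-1·δd/d)²) = √(0.00533 + 0.000196) = 0.0743, so δh = 0.00986.
Q = h + p: δQ = √(δh² + δp²) = √(9.72e-05 + 1.75e-05) = 0.0107

0.0107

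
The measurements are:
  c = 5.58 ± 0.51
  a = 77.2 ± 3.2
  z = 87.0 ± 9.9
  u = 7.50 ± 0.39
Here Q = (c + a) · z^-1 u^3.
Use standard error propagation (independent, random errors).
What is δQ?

79.1

Let w = c + a = 82.8. δw = √(δc² + δa²) = √(0.260 + 10.2) = 3.24, so δw/w = 0.0391.
Q is then a monomial in w, z, u:
δQ/Q = √((δw/w)² + (-1·δz/z)² + (3·δu/u)²) = √(0.00153 + 0.0129 + 0.0243) = 0.197
Q = 401, so δQ = 0.197 × 401 = 79.1.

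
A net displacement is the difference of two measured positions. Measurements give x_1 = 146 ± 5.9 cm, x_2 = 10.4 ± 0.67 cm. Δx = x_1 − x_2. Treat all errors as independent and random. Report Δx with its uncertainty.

Δx is a linear combination, so absolute uncertainties add in quadrature:
  (δx_1)² = 34.8;  (δx_2)² = 0.449
δΔx = √(35.3) = 5.94 cm
Δx = 136 cm.

136 ± 5.94 cm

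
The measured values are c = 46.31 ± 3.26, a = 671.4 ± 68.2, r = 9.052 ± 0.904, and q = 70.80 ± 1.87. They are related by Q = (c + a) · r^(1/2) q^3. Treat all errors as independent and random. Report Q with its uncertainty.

(7.663 ± 1.02) × 10^8

Let u = c + a = 717.7. δu = √(δc² + δa²) = √(10.6 + 4650) = 68.3, so δu/u = 0.0951.
Q is then a monomial in u, r, q:
δQ/Q = √((δu/u)² + (½·δr/r)² + (3·δq/q)²) = √(0.00905 + 0.00249 + 0.00628) = 0.133
Q = 7.663e+08, so δQ = 0.133 × 7.663e+08 = 1.02e+08.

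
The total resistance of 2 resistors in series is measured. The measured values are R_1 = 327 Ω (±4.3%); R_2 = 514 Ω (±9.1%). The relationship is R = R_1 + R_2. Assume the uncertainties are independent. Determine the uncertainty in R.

48.8 Ω

Sums and differences: (δR)² = Σ (cᵢ δxᵢ)².
  (δR_1)² = 198;  (δR_2)² = 2190
δR = √(2390) = 48.8 Ω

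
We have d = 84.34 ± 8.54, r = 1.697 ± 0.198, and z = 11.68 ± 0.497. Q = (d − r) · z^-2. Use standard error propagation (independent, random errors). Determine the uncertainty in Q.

Let u = d − r = 82.64. δu = √(δd² + δr²) = √(72.9 + 0.0392) = 8.54, so δu/u = 0.103.
Q is then a monomial in u, z:
δQ/Q = √((δu/u)² + (-2·δz/z)²) = √(0.0107 + 0.00724) = 0.134
Q = 0.6058, so δQ = 0.134 × 0.6058 = 0.0811.

0.0811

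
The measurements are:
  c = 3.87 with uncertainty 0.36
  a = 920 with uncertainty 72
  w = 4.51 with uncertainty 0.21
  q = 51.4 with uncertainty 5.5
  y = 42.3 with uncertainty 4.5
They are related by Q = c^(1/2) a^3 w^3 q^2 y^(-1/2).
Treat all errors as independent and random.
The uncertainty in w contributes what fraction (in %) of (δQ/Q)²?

(δQ/Q)² = (½·δc/c)² + (3·δa/a)² + (3·δw/w)² + (2·δq/q)² + (−½·δy/y)²
  c term: (0.5×0.0930)² = 0.00216
  a term: (3×0.0783)² = 0.0551
  w term: (3×0.0466)² = 0.0195
  q term: (2×0.107)² = 0.0458
  y term: (-0.5×0.106)² = 0.00283
Total = 0.125. Share from w = 0.0195/0.125 = 0.156.

15.6%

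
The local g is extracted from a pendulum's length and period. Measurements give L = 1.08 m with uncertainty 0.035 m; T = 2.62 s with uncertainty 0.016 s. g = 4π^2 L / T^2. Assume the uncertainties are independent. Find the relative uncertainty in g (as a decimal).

For a monomial g ∝ L, T^-2, fractional errors add in quadrature:
  (1·δL/L)² = (1×0.0324)² = 0.00105;  (-2·δT/T)² = (-2×0.00611)² = 0.000149
δg/g = √(0.00120) = 0.0346

0.0346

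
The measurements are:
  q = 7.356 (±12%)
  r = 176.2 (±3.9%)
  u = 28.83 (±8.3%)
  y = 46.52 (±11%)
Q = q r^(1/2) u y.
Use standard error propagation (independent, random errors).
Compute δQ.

24100

Relative error in a monomial: (δQ/Q)² = Σ (nᵢ · δxᵢ/xᵢ)².
  (1·δq/q)² = (1×0.120)² = 0.0144;  (½·δr/r)² = (0.5×0.0390)² = 0.000380;  (1·δu/u)² = (1×0.0830)² = 0.00689;  (1·δy/y)² = (1×0.110)² = 0.0121
δQ/Q = √(0.0338) = 0.184
Q = 131000, so δQ = 0.184 × 131000 = 24100.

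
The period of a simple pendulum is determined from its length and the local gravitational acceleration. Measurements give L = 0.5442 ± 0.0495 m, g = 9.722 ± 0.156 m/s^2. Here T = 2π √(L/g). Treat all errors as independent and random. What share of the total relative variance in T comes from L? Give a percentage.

97.0%

(δT/T)² = (½·δL/L)² + (−½·δg/g)²
  L term: (0.5×0.0910)² = 0.00207
  g term: (-0.5×0.0160)² = 6.44e-05
Total = 0.00213. Share from L = 0.00207/0.00213 = 0.970.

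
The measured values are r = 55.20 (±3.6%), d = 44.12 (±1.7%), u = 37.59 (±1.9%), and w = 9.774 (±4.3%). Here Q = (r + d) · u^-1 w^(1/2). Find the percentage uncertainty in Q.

Let h = r + d = 99.32. δh = √(δr² + δd²) = √(3.95 + 0.563) = 2.12, so δh/h = 0.0214.
Q is then a monomial in h, u, w:
δQ/Q = √((δh/h)² + (-1·δu/u)² + (½·δw/w)²) = √(0.000457 + 0.000361 + 0.000462) = 0.0358

3.58%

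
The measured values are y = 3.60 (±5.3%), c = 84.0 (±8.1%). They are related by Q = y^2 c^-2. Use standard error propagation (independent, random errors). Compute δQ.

For a monomial Q ∝ y^2, c^-2, fractional errors add in quadrature:
  (2·δy/y)² = (2×0.0530)² = 0.0112;  (-2·δc/c)² = (-2×0.0810)² = 0.0262
δQ/Q = √(0.0375) = 0.194
Q = 0.00184, so δQ = 0.194 × 0.00184 = 0.000356.

0.000356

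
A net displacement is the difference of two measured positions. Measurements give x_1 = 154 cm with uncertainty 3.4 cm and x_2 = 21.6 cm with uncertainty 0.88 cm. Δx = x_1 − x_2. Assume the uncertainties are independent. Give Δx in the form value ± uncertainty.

Sums and differences: (δΔx)² = Σ (cᵢ δxᵢ)².
  (δx_1)² = 11.6;  (δx_2)² = 0.774
δΔx = √(12.3) = 3.51 cm
Δx = 132 cm.

132 ± 3.51 cm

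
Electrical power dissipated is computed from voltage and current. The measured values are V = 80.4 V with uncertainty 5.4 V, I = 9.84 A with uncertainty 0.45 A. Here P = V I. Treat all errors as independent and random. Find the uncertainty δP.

P is a product of powers, so relative uncertainties combine in quadrature:
  (1·δV/V)² = (1×0.0672)² = 0.00451;  (1·δI/I)² = (1×0.0457)² = 0.00209
δP/P = √(0.00660) = 0.0813
P = 791 W, so δP = 0.0813 × 791 = 64.3 W.

64.3 W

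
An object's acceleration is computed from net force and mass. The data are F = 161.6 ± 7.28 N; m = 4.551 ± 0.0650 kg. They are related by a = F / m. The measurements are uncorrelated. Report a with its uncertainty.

Relative error in a monomial: (δa/a)² = Σ (nᵢ · δxᵢ/xᵢ)².
  (1·δF/F)² = (1×0.0450)² = 0.00203;  (-1·δm/m)² = (-1×0.0143)² = 0.000204
δa/a = √(0.00223) = 0.0473
a = 35.51 m/s^2, so δa = 0.0473 × 35.51 = 1.68 m/s^2.

35.51 ± 1.68 m/s^2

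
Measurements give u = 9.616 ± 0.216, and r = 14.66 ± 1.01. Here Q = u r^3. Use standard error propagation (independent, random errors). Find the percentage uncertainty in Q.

20.8%

For a monomial Q ∝ u, r^3, fractional errors add in quadrature:
  (1·δu/u)² = (1×0.0225)² = 0.000505;  (3·δr/r)² = (3×0.0689)² = 0.0427
δQ/Q = √(0.0432) = 0.208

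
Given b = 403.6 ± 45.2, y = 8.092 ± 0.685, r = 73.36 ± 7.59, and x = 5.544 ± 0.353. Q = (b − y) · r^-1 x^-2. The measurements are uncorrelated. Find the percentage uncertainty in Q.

Let u = b − y = 395.5. δu = √(δb² + δy²) = √(2040 + 0.469) = 45.2, so δu/u = 0.114.
Q is then a monomial in u, r, x:
δQ/Q = √((δu/u)² + (-1·δr/r)² + (-2·δx/x)²) = √(0.0131 + 0.0107 + 0.0162) = 0.200

20.0%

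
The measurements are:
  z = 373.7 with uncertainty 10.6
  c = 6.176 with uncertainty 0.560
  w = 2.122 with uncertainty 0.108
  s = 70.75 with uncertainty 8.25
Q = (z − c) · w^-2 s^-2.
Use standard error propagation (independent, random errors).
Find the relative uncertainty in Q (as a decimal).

0.256

Let u = z − c = 367.5. δu = √(δz² + δc²) = √(112 + 0.314) = 10.6, so δu/u = 0.0289.
Q is then a monomial in u, w, s:
δQ/Q = √((δu/u)² + (-2·δw/w)² + (-2·δs/s)²) = √(0.000834 + 0.0104 + 0.0544) = 0.256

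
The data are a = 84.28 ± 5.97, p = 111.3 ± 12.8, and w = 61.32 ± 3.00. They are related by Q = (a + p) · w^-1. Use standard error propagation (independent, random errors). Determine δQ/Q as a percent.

Let u = a + p = 195.6. δu = √(δa² + δp²) = √(35.6 + 164) = 14.1, so δu/u = 0.0722.
Q is then a monomial in u, w:
δQ/Q = √((δu/u)² + (-1·δw/w)²) = √(0.00521 + 0.00239) = 0.0872

8.72%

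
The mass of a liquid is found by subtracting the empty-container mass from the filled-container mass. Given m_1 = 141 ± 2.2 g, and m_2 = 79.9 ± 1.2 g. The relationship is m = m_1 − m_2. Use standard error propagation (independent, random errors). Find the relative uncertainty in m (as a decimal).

0.0410

m is a linear combination, so absolute uncertainties add in quadrature:
  (δm_1)² = 4.84;  (δm_2)² = 1.44
δm = √(6.28) = 2.51 g
m = 61.1 g, so δm/m = 2.51/61.1 = 0.0410.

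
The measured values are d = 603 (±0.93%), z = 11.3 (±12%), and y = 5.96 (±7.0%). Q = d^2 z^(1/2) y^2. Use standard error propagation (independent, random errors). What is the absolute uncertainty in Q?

6.66e+06

Products/powers → add relative errors in quadrature, weighted by exponent:
  (2·δd/d)² = (2×0.00930)² = 0.000346;  (½·δz/z)² = (0.5×0.120)² = 0.00360;  (2·δy/y)² = (2×0.0700)² = 0.0196
δQ/Q = √(0.0235) = 0.153
Q = 4.34e+07, so δQ = 0.153 × 4.34e+07 = 6.66e+06.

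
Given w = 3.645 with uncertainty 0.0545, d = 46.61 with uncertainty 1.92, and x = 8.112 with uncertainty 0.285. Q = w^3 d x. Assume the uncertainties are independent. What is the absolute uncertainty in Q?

1290

Q is a product of powers, so relative uncertainties combine in quadrature:
  (3·δw/w)² = (3×0.0150)² = 0.00201;  (1·δd/d)² = (1×0.0412)² = 0.00170;  (1·δx/x)² = (1×0.0351)² = 0.00123
δQ/Q = √(0.00494) = 0.0703
Q = 18310, so δQ = 0.0703 × 18310 = 1290.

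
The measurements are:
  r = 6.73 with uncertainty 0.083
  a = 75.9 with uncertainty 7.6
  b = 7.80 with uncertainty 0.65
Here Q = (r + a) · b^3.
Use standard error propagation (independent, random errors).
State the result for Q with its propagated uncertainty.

39200 ± 10400

Let u = r + a = 82.6. δu = √(δr² + δa²) = √(0.00689 + 57.8) = 7.60, so δu/u = 0.0920.
Q is then a monomial in u, b:
δQ/Q = √((δu/u)² + (3·δb/b)²) = √(0.00846 + 0.0625) = 0.266
Q = 39200, so δQ = 0.266 × 39200 = 10400.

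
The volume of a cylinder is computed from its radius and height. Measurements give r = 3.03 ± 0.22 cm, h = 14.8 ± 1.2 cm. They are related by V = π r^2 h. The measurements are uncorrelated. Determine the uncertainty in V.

71.0 cm^3

Each factor contributes (exponent × relative error)² to (δV/V)²:
  (2·δr/r)² = (2×0.0726)² = 0.0211;  (1·δh/h)² = (1×0.0811)² = 0.00657
δV/V = √(0.0277) = 0.166
V = 427 cm^3, so δV = 0.166 × 427 = 71.0 cm^3.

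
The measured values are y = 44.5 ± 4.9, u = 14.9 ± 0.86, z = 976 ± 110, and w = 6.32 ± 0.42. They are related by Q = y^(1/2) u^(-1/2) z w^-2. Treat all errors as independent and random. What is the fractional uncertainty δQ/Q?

Each factor contributes (exponent × relative error)² to (δQ/Q)²:
  (½·δy/y)² = (0.5×0.110)² = 0.00303;  (−½·δu/u)² = (-0.5×0.0577)² = 0.000833;  (1·δz/z)² = (1×0.113)² = 0.0127;  (-2·δw/w)² = (-2×0.0665)² = 0.0177
δQ/Q = √(0.0342) = 0.185

0.185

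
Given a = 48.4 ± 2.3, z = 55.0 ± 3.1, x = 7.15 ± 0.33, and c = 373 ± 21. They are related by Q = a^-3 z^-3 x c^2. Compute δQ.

For a monomial Q ∝ a^-3, z^-3, x, c^2, fractional errors add in quadrature:
  (-3·δa/a)² = (-3×0.0475)² = 0.0203;  (-3·δz/z)² = (-3×0.0564)² = 0.0286;  (1·δx/x)² = (1×0.0462)² = 0.00213;  (2·δc/c)² = (2×0.0563)² = 0.0127
δQ/Q = √(0.0637) = 0.252
Q = 5.27e-05, so δQ = 0.252 × 5.27e-05 = 1.33e-05.

1.33e-05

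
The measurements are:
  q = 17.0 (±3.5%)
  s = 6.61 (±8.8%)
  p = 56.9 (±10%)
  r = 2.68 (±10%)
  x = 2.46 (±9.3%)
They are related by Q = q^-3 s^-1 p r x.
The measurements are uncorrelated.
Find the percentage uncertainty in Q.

Products/powers → add relative errors in quadrature, weighted by exponent:
  (-3·δq/q)² = (-3×0.0350)² = 0.0110;  (-1·δs/s)² = (-1×0.0880)² = 0.00774;  (1·δp/p)² = (1×0.100)² = 0.0100;  (1·δr/r)² = (1×0.100)² = 0.0100;  (1·δx/x)² = (1×0.0930)² = 0.00865
δQ/Q = √(0.0474) = 0.218

21.8%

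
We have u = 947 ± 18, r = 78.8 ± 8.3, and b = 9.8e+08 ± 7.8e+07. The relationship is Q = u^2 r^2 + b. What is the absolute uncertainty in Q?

1.19e+09

Let p = u^2·r^2 = 5.57e+09. δp/p = √((2·δu/u)² + (2·δr/r)²) = √(0.00145 + 0.0444) = 0.214, so δp = 1.19e+09.
Q = p + b: δQ = √(δp² + δb²) = √(1.42e+18 + 6.08e+15) = 1.19e+09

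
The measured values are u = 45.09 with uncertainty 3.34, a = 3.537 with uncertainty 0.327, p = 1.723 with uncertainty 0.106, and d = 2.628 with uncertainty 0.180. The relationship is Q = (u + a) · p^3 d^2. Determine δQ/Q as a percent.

Let w = u + a = 48.63. δw = √(δu² + δa²) = √(11.2 + 0.107) = 3.36, so δw/w = 0.0690.
Q is then a monomial in w, p, d:
δQ/Q = √((δw/w)² + (3·δp/p)² + (2·δd/d)²) = √(0.00476 + 0.0341 + 0.0188) = 0.240

24.0%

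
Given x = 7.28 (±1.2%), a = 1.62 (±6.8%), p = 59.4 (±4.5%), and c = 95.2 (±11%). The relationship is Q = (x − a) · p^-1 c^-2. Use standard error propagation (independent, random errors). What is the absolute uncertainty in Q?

Let u = x − a = 5.66. δu = √(δx² + δa²) = √(0.00763 + 0.0121) = 0.141, so δu/u = 0.0248.
Q is then a monomial in u, p, c:
δQ/Q = √((δu/u)² + (-1·δp/p)² + (-2·δc/c)²) = √(0.000617 + 0.00202 + 0.0484) = 0.226
Q = 1.05e-05, so δQ = 0.226 × 1.05e-05 = 2.38e-06.

2.38e-06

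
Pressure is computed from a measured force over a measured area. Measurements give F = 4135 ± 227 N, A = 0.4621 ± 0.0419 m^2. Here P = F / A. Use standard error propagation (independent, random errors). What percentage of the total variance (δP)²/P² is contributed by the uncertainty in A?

(δP/P)² = (1·δF/F)² + (-1·δA/A)²
  F term: (1×0.0549)² = 0.00301
  A term: (-1×0.0907)² = 0.00822
Total = 0.0112. Share from A = 0.00822/0.0112 = 0.732.

73.2%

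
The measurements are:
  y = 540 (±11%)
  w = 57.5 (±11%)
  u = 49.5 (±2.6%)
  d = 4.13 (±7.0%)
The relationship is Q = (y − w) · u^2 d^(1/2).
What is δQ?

3.33e+05

Let h = y − w = 482. δh = √(δy² + δw²) = √(3530 + 40.0) = 59.7, so δh/h = 0.124.
Q is then a monomial in h, u, d:
δQ/Q = √((δh/h)² + (2·δu/u)² + (½·δd/d)²) = √(0.0153 + 0.00270 + 0.00123) = 0.139
Q = 2.4e+06, so δQ = 0.139 × 2.4e+06 = 3.33e+05.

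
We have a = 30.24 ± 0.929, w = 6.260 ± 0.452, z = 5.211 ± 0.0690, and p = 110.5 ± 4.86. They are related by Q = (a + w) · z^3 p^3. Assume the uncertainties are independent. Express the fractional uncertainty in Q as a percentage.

Let u = a + w = 36.50. δu = √(δa² + δw²) = √(0.863 + 0.204) = 1.03, so δu/u = 0.0283.
Q is then a monomial in u, z, p:
δQ/Q = √((δu/u)² + (3·δz/z)² + (3·δp/p)²) = √(0.000801 + 0.00158 + 0.0174) = 0.141

14.1%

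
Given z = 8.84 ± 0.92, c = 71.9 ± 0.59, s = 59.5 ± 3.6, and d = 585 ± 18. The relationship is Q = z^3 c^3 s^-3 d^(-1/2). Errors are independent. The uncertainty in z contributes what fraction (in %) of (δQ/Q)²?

74.3%

(δQ/Q)² = (3·δz/z)² + (3·δc/c)² + (-3·δs/s)² + (−½·δd/d)²
  z term: (3×0.104)² = 0.0975
  c term: (3×0.00821)² = 0.000606
  s term: (-3×0.0605)² = 0.0329
  d term: (-0.5×0.0308)² = 0.000237
Total = 0.131. Share from z = 0.0975/0.131 = 0.743.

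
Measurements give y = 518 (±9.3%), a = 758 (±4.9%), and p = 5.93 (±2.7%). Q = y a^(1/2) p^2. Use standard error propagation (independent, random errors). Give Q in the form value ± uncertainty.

For a monomial Q ∝ y, a^(1/2), p^2, fractional errors add in quadrature:
  (1·δy/y)² = (1×0.0930)² = 0.00865;  (½·δa/a)² = (0.5×0.0490)² = 0.000600;  (2·δp/p)² = (2×0.0270)² = 0.00292
δQ/Q = √(0.0122) = 0.110
Q = 5.02e+05, so δQ = 0.110 × 5.02e+05 = 55300.

(5.02 ± 0.553) × 10^5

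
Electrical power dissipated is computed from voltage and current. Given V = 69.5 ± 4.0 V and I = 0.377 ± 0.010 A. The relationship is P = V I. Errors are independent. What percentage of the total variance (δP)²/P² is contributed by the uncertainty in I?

(δP/P)² = (1·δV/V)² + (1·δI/I)²
  V term: (1×0.0576)² = 0.00331
  I term: (1×0.0265)² = 0.000704
Total = 0.00402. Share from I = 0.000704/0.00402 = 0.175.

17.5%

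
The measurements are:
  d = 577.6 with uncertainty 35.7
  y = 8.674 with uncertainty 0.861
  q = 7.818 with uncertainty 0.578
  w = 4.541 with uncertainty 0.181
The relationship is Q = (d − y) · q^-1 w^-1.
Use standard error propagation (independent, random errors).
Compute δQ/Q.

Let u = d − y = 568.9. δu = √(δd² + δy²) = √(1270 + 0.741) = 35.7, so δu/u = 0.0628.
Q is then a monomial in u, q, w:
δQ/Q = √((δu/u)² + (-1·δq/q)² + (-1·δw/w)²) = √(0.00394 + 0.00547 + 0.00159) = 0.105

0.105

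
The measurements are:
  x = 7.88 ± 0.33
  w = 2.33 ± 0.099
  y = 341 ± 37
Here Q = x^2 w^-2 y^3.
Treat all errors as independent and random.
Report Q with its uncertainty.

(4.54 ± 1.57) × 10^8

Products/powers → add relative errors in quadrature, weighted by exponent:
  (2·δx/x)² = (2×0.0419)² = 0.00702;  (-2·δw/w)² = (-2×0.0425)² = 0.00722;  (3·δy/y)² = (3×0.109)² = 0.106
δQ/Q = √(0.120) = 0.347
Q = 4.54e+08, so δQ = 0.347 × 4.54e+08 = 1.57e+08.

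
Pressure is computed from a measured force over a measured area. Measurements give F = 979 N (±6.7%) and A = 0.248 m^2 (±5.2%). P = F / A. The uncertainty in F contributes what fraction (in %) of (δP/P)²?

62.4%

(δP/P)² = (1·δF/F)² + (-1·δA/A)²
  F term: (1×0.0670)² = 0.00449
  A term: (-1×0.0520)² = 0.00270
Total = 0.00719. Share from F = 0.00449/0.00719 = 0.624.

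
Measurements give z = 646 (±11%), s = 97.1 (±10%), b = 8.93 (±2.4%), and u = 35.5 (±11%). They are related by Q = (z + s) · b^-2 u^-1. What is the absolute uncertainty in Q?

Let w = z + s = 743. δw = √(δz² + δs²) = √(5050 + 94.3) = 71.7, so δw/w = 0.0965.
Q is then a monomial in w, b, u:
δQ/Q = √((δw/w)² + (-2·δb/b)² + (-1·δu/u)²) = √(0.00932 + 0.00230 + 0.0121) = 0.154
Q = 0.262, so δQ = 0.154 × 0.262 = 0.0404.

0.0404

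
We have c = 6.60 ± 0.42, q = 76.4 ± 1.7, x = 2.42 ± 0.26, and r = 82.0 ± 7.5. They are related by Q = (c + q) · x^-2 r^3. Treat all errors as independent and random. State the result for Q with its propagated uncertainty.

(7.81 ± 2.73) × 10^6

Let u = c + q = 83.0. δu = √(δc² + δq²) = √(0.176 + 2.89) = 1.75, so δu/u = 0.0211.
Q is then a monomial in u, x, r:
δQ/Q = √((δu/u)² + (-2·δx/x)² + (3·δr/r)²) = √(0.000445 + 0.0462 + 0.0753) = 0.349
Q = 7.81e+06, so δQ = 0.349 × 7.81e+06 = 2.73e+06.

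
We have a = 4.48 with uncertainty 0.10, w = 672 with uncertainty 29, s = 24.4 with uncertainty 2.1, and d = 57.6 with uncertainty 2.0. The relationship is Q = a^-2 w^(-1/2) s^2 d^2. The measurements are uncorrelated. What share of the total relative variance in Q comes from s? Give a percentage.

80.3%

(δQ/Q)² = (-2·δa/a)² + (−½·δw/w)² + (2·δs/s)² + (2·δd/d)²
  a term: (-2×0.0223)² = 0.00199
  w term: (-0.5×0.0432)² = 0.000466
  s term: (2×0.0861)² = 0.0296
  d term: (2×0.0347)² = 0.00482
Total = 0.0369. Share from s = 0.0296/0.0369 = 0.803.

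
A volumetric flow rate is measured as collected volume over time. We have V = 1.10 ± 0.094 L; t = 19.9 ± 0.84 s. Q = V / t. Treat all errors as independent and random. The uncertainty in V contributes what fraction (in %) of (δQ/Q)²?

(δQ/Q)² = (1·δV/V)² + (-1·δt/t)²
  V term: (1×0.0855)² = 0.00730
  t term: (-1×0.0422)² = 0.00178
Total = 0.00908. Share from V = 0.00730/0.00908 = 0.804.

80.4%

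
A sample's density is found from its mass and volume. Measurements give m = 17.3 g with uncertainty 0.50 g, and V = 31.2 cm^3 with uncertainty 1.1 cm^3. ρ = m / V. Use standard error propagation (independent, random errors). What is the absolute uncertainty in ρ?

0.0253 g/cm^3

Products/powers → add relative errors in quadrature, weighted by exponent:
  (1·δm/m)² = (1×0.0289)² = 0.000835;  (-1·δV/V)² = (-1×0.0353)² = 0.00124
δρ/ρ = √(0.00208) = 0.0456
ρ = 0.554 g/cm^3, so δρ = 0.0456 × 0.554 = 0.0253 g/cm^3.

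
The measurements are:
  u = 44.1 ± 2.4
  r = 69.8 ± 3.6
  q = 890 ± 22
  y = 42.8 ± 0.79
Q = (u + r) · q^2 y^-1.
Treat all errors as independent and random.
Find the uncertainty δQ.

Let w = u + r = 114. δw = √(δu² + δr²) = √(5.76 + 13.0) = 4.33, so δw/w = 0.0380.
Q is then a monomial in w, q, y:
δQ/Q = √((δw/w)² + (2·δq/q)² + (-1·δy/y)²) = √(0.00144 + 0.00244 + 0.000341) = 0.0650
Q = 2.11e+06, so δQ = 0.0650 × 2.11e+06 = 1.37e+05.

1.37e+05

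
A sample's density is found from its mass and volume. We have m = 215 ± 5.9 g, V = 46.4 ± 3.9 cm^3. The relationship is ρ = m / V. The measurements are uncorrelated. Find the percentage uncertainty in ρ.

8.84%

Each factor contributes (exponent × relative error)² to (δρ/ρ)²:
  (1·δm/m)² = (1×0.0274)² = 0.000753;  (-1·δV/V)² = (-1×0.0841)² = 0.00706
δρ/ρ = √(0.00782) = 0.0884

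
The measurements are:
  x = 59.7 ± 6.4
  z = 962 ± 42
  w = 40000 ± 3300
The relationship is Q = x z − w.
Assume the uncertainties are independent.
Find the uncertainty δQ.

Let p = x·z = 57400. δp/p = √((1·δx/x)² + (1·δz/z)²) = √(0.0115 + 0.00191) = 0.116, so δp = 6650.
Q = p − w: δQ = √(δp² + δw²) = √(4.42e+07 + 1.09e+07) = 7420

7420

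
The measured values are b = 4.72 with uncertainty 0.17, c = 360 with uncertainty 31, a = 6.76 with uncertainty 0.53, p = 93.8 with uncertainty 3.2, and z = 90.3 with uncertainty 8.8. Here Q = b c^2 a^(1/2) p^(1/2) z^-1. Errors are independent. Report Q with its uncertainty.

(1.71 ± 0.351) × 10^5

Each factor contributes (exponent × relative error)² to (δQ/Q)²:
  (1·δb/b)² = (1×0.0360)² = 0.00130;  (2·δc/c)² = (2×0.0861)² = 0.0297;  (½·δa/a)² = (0.5×0.0784)² = 0.00154;  (½·δp/p)² = (0.5×0.0341)² = 0.000291;  (-1·δz/z)² = (-1×0.0975)² = 0.00950
δQ/Q = √(0.0423) = 0.206
Q = 1.71e+05, so δQ = 0.206 × 1.71e+05 = 35100.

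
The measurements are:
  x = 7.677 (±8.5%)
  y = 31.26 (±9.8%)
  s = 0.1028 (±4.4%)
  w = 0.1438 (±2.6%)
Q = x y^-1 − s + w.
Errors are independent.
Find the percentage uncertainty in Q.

Let p = x·y^-1 = 0.2456. δp/p = √((1·δx/x)² + (-1·δy/y)²) = √(0.00723 + 0.00960) = 0.130, so δp = 0.0319.
Q = p − s + w: δQ = √(δp² + δs² + δw²) = √(0.00101 + 2.05e-05 + 1.4e-05) = 0.0324
Q = 0.2866, so δQ/Q = 0.0324/0.2866 = 0.113.

11.3%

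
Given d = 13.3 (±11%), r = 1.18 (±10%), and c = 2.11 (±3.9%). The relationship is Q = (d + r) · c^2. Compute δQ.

Let u = d + r = 14.5. δu = √(δd² + δr²) = √(2.14 + 0.0139) = 1.47, so δu/u = 0.101.
Q is then a monomial in u, c:
δQ/Q = √((δu/u)² + (2·δc/c)²) = √(0.0103 + 0.00608) = 0.128
Q = 64.5, so δQ = 0.128 × 64.5 = 8.25.

8.25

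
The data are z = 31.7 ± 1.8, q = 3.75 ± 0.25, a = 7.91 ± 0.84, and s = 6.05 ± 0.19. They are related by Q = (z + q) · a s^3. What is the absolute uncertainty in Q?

Let u = z + q = 35.5. δu = √(δz² + δq²) = √(3.24 + 0.0625) = 1.82, so δu/u = 0.0513.
Q is then a monomial in u, a, s:
δQ/Q = √((δu/u)² + (1·δa/a)² + (3·δs/s)²) = √(0.00263 + 0.0113 + 0.00888) = 0.151
Q = 62100, so δQ = 0.151 × 62100 = 9370.

9370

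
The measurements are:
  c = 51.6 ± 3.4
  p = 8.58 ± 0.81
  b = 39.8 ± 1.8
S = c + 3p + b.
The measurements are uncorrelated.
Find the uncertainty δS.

Each term contributes (cᵢ δxᵢ)² to (δS)²:
  (δc)² = 11.6;  (3·δp)² = 5.90;  (δb)² = 3.24
δS = √(20.7) = 4.55

4.55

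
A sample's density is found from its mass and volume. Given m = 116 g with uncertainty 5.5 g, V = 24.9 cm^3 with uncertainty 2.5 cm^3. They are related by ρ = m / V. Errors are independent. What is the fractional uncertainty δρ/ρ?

0.111

ρ is a product of powers, so relative uncertainties combine in quadrature:
  (1·δm/m)² = (1×0.0474)² = 0.00225;  (-1·δV/V)² = (-1×0.100)² = 0.0101
δρ/ρ = √(0.0123) = 0.111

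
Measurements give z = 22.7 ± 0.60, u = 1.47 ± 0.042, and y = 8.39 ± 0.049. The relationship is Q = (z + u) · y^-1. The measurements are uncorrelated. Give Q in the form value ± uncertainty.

Let w = z + u = 24.2. δw = √(δz² + δu²) = √(0.360 + 0.00176) = 0.601, so δw/w = 0.0249.
Q is then a monomial in w, y:
δQ/Q = √((δw/w)² + (-1·δy/y)²) = √(0.000619 + 3.41e-05) = 0.0256
Q = 2.88, so δQ = 0.0256 × 2.88 = 0.0736.

2.88 ± 0.0736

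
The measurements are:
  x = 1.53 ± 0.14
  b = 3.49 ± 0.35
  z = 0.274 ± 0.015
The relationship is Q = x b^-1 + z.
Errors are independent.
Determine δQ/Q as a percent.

Let p = x·b^-1 = 0.438. δp/p = √((1·δx/x)² + (-1·δb/b)²) = √(0.00837 + 0.0101) = 0.136, so δp = 0.0595.
Q = p + z: δQ = √(δp² + δz²) = √(0.00354 + 0.000225) = 0.0614
Q = 0.712, so δQ/Q = 0.0614/0.712 = 0.0862.

8.62%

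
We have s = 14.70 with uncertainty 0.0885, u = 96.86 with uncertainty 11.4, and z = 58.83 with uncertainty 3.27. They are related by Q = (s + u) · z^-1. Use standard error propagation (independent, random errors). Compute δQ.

0.221

Let w = s + u = 111.6. δw = √(δs² + δu²) = √(0.00783 + 130) = 11.4, so δw/w = 0.102.
Q is then a monomial in w, z:
δQ/Q = √((δw/w)² + (-1·δz/z)²) = √(0.0104 + 0.00309) = 0.116
Q = 1.896, so δQ = 0.116 × 1.896 = 0.221.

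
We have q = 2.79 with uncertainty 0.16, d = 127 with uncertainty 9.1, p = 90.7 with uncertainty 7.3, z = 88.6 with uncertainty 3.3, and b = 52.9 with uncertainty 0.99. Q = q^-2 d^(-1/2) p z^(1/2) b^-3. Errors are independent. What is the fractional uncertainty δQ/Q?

0.156

For a monomial Q ∝ q^-2, d^(-1/2), p, z^(1/2), b^-3, fractional errors add in quadrature:
  (-2·δq/q)² = (-2×0.0573)² = 0.0132;  (−½·δd/d)² = (-0.5×0.0717)² = 0.00128;  (1·δp/p)² = (1×0.0805)² = 0.00648;  (½·δz/z)² = (0.5×0.0372)² = 0.000347;  (-3·δb/b)² = (-3×0.0187)² = 0.00315
δQ/Q = √(0.0244) = 0.156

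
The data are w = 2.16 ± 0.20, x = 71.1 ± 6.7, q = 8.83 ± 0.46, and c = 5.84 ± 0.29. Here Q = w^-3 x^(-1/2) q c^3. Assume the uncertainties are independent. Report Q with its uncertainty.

20.7 ± 6.68

Products/powers → add relative errors in quadrature, weighted by exponent:
  (-3·δw/w)² = (-3×0.0926)² = 0.0772;  (−½·δx/x)² = (-0.5×0.0942)² = 0.00222;  (1·δq/q)² = (1×0.0521)² = 0.00271;  (3·δc/c)² = (3×0.0497)² = 0.0222
δQ/Q = √(0.104) = 0.323
Q = 20.7, so δQ = 0.323 × 20.7 = 6.68.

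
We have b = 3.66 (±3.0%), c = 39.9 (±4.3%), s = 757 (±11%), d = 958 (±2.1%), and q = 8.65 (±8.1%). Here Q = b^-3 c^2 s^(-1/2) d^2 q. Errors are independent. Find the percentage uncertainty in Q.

Q is a product of powers, so relative uncertainties combine in quadrature:
  (-3·δb/b)² = (-3×0.0300)² = 0.00810;  (2·δc/c)² = (2×0.0430)² = 0.00740;  (−½·δs/s)² = (-0.5×0.110)² = 0.00302;  (2·δd/d)² = (2×0.0210)² = 0.00176;  (1·δq/q)² = (1×0.0810)² = 0.00656
δQ/Q = √(0.0268) = 0.164

16.4%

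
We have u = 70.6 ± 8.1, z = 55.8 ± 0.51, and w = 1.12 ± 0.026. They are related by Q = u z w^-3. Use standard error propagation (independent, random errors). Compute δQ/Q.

0.135

Relative error in a monomial: (δQ/Q)² = Σ (nᵢ · δxᵢ/xᵢ)².
  (1·δu/u)² = (1×0.115)² = 0.0132;  (1·δz/z)² = (1×0.00914)² = 8.35e-05;  (-3·δw/w)² = (-3×0.0232)² = 0.00485
δQ/Q = √(0.0181) = 0.135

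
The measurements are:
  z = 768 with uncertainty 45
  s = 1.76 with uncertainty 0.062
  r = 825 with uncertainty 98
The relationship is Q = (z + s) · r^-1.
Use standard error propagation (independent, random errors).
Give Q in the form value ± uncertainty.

Let u = z + s = 770. δu = √(δz² + δs²) = √(2020 + 0.00384) = 45.0, so δu/u = 0.0585.
Q is then a monomial in u, r:
δQ/Q = √((δu/u)² + (-1·δr/r)²) = √(0.00342 + 0.0141) = 0.132
Q = 0.933, so δQ = 0.132 × 0.933 = 0.124.

0.933 ± 0.124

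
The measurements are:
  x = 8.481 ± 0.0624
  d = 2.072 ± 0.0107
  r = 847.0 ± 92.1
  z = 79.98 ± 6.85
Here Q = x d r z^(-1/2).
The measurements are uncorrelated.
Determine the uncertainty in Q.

Relative error in a monomial: (δQ/Q)² = Σ (nᵢ · δxᵢ/xᵢ)².
  (1·δx/x)² = (1×0.00736)² = 5.41e-05;  (1·δd/d)² = (1×0.00516)² = 2.67e-05;  (1·δr/r)² = (1×0.109)² = 0.0118;  (−½·δz/z)² = (-0.5×0.0856)² = 0.00183
δQ/Q = √(0.0137) = 0.117
Q = 1664, so δQ = 0.117 × 1664 = 195.

195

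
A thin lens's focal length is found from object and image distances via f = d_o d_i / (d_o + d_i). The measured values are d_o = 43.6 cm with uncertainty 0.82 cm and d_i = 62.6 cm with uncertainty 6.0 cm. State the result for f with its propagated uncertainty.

∂f/∂d_o = (d_i/(d_o+d_i))² = 0.347;  ∂f/∂d_i = (d_o/(d_o+d_i))² = 0.169
δf = √((∂f/∂d_o · δd_o)² + (∂f/∂d_i · δd_i)²) = √(0.0812 + 1.02) = 1.05 cm
f = 25.7 cm.

25.7 ± 1.05 cm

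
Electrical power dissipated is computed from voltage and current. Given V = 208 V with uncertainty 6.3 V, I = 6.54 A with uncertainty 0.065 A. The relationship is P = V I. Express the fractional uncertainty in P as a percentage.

Since P is a product/quotient, work with relative uncertainties:
  (1·δV/V)² = (1×0.0303)² = 0.000917;  (1·δI/I)² = (1×0.00994)² = 9.88e-05
δP/P = √(0.00102) = 0.0319

3.19%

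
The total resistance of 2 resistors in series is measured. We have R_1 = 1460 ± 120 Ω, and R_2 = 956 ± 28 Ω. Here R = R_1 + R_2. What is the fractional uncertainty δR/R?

Each term contributes (cᵢ δxᵢ)² to (δR)²:
  (δR_1)² = 14400;  (δR_2)² = 784
δR = √(15200) = 123 Ω
R = 2420 Ω, so δR/R = 123/2420 = 0.0510.

0.0510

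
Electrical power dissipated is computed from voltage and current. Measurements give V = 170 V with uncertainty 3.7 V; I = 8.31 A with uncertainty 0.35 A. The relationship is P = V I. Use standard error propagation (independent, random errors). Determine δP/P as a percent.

For a monomial P ∝ V, I, fractional errors add in quadrature:
  (1·δV/V)² = (1×0.0218)² = 0.000474;  (1·δI/I)² = (1×0.0421)² = 0.00177
δP/P = √(0.00225) = 0.0474

4.74%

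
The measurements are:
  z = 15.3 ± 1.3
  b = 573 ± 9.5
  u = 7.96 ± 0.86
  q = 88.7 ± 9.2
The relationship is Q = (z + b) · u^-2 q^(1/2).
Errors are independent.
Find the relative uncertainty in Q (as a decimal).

Let w = z + b = 588. δw = √(δz² + δb²) = √(1.69 + 90.2) = 9.59, so δw/w = 0.0163.
Q is then a monomial in w, u, q:
δQ/Q = √((δw/w)² + (-2·δu/u)² + (½·δq/q)²) = √(0.000266 + 0.0467 + 0.00269) = 0.223

0.223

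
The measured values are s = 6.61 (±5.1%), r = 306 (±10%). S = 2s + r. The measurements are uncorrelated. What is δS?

Sums and differences: (δS)² = Σ (cᵢ δxᵢ)².
  (2·δs)² = 0.455;  (δr)² = 936
δS = √(937) = 30.6

30.6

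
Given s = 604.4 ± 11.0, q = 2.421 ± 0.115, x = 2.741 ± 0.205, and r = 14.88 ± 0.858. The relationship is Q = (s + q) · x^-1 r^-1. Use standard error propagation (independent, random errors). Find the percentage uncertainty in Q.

9.62%

Let u = s + q = 606.8. δu = √(δs² + δq²) = √(121 + 0.0132) = 11.0, so δu/u = 0.0181.
Q is then a monomial in u, x, r:
δQ/Q = √((δu/u)² + (-1·δx/x)² + (-1·δr/r)²) = √(0.000329 + 0.00559 + 0.00332) = 0.0962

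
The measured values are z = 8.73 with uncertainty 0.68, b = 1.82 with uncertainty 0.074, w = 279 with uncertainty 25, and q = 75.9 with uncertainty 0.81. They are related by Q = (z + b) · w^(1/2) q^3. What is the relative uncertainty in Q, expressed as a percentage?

8.51%

Let u = z + b = 10.6. δu = √(δz² + δb²) = √(0.462 + 0.00548) = 0.684, so δu/u = 0.0648.
Q is then a monomial in u, w, q:
δQ/Q = √((δu/u)² + (½·δw/w)² + (3·δq/q)²) = √(0.00420 + 0.00201 + 0.00103) = 0.0851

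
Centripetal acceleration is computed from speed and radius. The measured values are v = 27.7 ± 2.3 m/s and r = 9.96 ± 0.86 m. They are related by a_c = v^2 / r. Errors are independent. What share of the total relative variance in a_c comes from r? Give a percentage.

(δa_c/a_c)² = (2·δv/v)² + (-1·δr/r)²
  v term: (2×0.0830)² = 0.0276
  r term: (-1×0.0863)² = 0.00746
Total = 0.0350. Share from r = 0.00746/0.0350 = 0.213.

21.3%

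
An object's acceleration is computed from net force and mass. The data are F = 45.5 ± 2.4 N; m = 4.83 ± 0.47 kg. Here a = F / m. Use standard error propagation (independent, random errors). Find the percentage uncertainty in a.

Since a is a product/quotient, work with relative uncertainties:
  (1·δF/F)² = (1×0.0527)² = 0.00278;  (-1·δm/m)² = (-1×0.0973)² = 0.00947
δa/a = √(0.0123) = 0.111

11.1%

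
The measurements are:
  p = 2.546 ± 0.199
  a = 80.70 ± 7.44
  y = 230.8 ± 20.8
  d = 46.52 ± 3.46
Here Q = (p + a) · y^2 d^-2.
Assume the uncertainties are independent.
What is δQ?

513

Let u = p + a = 83.25. δu = √(δp² + δa²) = √(0.0396 + 55.4) = 7.44, so δu/u = 0.0894.
Q is then a monomial in u, y, d:
δQ/Q = √((δu/u)² + (2·δy/y)² + (-2·δd/d)²) = √(0.00799 + 0.0325 + 0.0221) = 0.250
Q = 2049, so δQ = 0.250 × 2049 = 513.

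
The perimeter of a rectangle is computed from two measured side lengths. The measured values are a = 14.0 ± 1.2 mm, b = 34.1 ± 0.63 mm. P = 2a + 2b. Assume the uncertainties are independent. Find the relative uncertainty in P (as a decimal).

0.0282

P is a linear combination, so absolute uncertainties add in quadrature:
  (2·δa)² = 5.76;  (2·δb)² = 1.59
δP = √(7.35) = 2.71 mm
P = 96.2 mm, so δP/P = 2.71/96.2 = 0.0282.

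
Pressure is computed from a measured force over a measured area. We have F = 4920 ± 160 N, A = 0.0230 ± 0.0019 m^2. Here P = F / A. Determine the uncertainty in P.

19000 Pa

Since P is a product/quotient, work with relative uncertainties:
  (1·δF/F)² = (1×0.0325)² = 0.00106;  (-1·δA/A)² = (-1×0.0826)² = 0.00682
δP/P = √(0.00788) = 0.0888
P = 2.14e+05 Pa, so δP = 0.0888 × 2.14e+05 = 19000 Pa.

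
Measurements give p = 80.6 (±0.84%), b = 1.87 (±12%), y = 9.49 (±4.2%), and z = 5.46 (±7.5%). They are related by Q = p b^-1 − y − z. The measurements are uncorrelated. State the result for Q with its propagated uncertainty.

Let w = p·b^-1 = 43.1. δw/w = √((1·δp/p)² + (-1·δb/b)²) = √(7.06e-05 + 0.0144) = 0.120, so δw = 5.18.
Q = w − y − z: δQ = √(δw² + δy² + δz²) = √(26.9 + 0.159 + 0.168) = 5.22
Q = 28.2.

28.2 ± 5.22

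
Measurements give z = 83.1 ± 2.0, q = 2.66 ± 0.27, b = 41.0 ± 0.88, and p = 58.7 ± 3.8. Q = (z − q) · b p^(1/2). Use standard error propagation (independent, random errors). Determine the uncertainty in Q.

1170

Let u = z − q = 80.4. δu = √(δz² + δq²) = √(4.00 + 0.0729) = 2.02, so δu/u = 0.0251.
Q is then a monomial in u, b, p:
δQ/Q = √((δu/u)² + (1·δb/b)² + (½·δp/p)²) = √(0.000629 + 0.000461 + 0.00105) = 0.0462
Q = 25300, so δQ = 0.0462 × 25300 = 1170.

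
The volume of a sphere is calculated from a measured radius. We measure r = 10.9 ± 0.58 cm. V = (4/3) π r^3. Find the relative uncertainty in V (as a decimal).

Each factor contributes (exponent × relative error)² to (δV/V)²:
  (3·δr/r)² = (3×0.0532)² = 0.0255
δV/V = √(0.0255) = 0.160

0.160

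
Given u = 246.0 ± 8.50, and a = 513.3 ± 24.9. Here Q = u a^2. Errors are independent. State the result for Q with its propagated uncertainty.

(6.482 ± 0.668) × 10^7

Relative error in a monomial: (δQ/Q)² = Σ (nᵢ · δxᵢ/xᵢ)².
  (1·δu/u)² = (1×0.0346)² = 0.00119;  (2·δa/a)² = (2×0.0485)² = 0.00941
δQ/Q = √(0.0106) = 0.103
Q = 6.482e+07, so δQ = 0.103 × 6.482e+07 = 6.68e+06.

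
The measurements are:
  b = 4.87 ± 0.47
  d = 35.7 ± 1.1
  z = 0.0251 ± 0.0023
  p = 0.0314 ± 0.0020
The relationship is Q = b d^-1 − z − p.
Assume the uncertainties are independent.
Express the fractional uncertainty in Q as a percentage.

Let w = b·d^-1 = 0.136. δw/w = √((1·δb/b)² + (-1·δd/d)²) = √(0.00931 + 0.000949) = 0.101, so δw = 0.0138.
Q = w − z − p: δQ = √(δw² + δz² + δp²) = √(0.000191 + 5.29e-06 + 4e-06) = 0.0142
Q = 0.0799, so δQ/Q = 0.0142/0.0799 = 0.177.

17.7%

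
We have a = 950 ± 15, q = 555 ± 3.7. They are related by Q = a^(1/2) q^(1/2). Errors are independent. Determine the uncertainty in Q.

Since Q is a product/quotient, work with relative uncertainties:
  (½·δa/a)² = (0.5×0.0158)² = 6.23e-05;  (½·δq/q)² = (0.5×0.00667)² = 1.11e-05
δQ/Q = √(7.34e-05) = 0.00857
Q = 726, so δQ = 0.00857 × 726 = 6.22.

6.22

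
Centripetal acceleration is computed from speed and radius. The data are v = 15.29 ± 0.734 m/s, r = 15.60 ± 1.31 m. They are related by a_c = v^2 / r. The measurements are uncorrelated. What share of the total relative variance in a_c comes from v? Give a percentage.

56.7%

(δa_c/a_c)² = (2·δv/v)² + (-1·δr/r)²
  v term: (2×0.0480)² = 0.00922
  r term: (-1×0.0840)² = 0.00705
Total = 0.0163. Share from v = 0.00922/0.0163 = 0.567.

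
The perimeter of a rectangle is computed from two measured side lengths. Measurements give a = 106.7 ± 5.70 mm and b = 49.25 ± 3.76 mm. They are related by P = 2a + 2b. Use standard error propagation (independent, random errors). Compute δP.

13.7 mm

For a sum/difference, combine absolute errors in quadrature:
  (2·δa)² = 130;  (2·δb)² = 56.6
δP = √(187) = 13.7 mm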